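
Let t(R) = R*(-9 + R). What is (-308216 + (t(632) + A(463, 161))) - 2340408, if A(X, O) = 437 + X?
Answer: -2253988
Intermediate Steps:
(-308216 + (t(632) + A(463, 161))) - 2340408 = (-308216 + (632*(-9 + 632) + (437 + 463))) - 2340408 = (-308216 + (632*623 + 900)) - 2340408 = (-308216 + (393736 + 900)) - 2340408 = (-308216 + 394636) - 2340408 = 86420 - 2340408 = -2253988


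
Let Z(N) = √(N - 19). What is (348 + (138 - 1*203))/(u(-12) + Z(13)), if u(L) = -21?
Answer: -1981/149 - 283*I*√6/447 ≈ -13.295 - 1.5508*I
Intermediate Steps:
Z(N) = √(-19 + N)
(348 + (138 - 1*203))/(u(-12) + Z(13)) = (348 + (138 - 1*203))/(-21 + √(-19 + 13)) = (348 + (138 - 203))/(-21 + √(-6)) = (348 - 65)/(-21 + I*√6) = 283/(-21 + I*√6)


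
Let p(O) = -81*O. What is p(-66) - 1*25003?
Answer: -19657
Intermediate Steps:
p(-66) - 1*25003 = -81*(-66) - 1*25003 = 5346 - 25003 = -19657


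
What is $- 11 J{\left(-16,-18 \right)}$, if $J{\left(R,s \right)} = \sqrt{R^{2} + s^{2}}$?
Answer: $- 22 \sqrt{145} \approx -264.92$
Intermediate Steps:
$- 11 J{\left(-16,-18 \right)} = - 11 \sqrt{\left(-16\right)^{2} + \left(-18\right)^{2}} = - 11 \sqrt{256 + 324} = - 11 \sqrt{580} = - 11 \cdot 2 \sqrt{145} = - 22 \sqrt{145}$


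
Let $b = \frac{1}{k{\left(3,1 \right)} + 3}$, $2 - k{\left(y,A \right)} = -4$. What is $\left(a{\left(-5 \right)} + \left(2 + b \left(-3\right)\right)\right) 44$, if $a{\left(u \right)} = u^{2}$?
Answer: $\frac{3520}{3} \approx 1173.3$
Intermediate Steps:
$k{\left(y,A \right)} = 6$ ($k{\left(y,A \right)} = 2 - -4 = 2 + 4 = 6$)
$b = \frac{1}{9}$ ($b = \frac{1}{6 + 3} = \frac{1}{9} \approx 0.11111$)
$\left(a{\left(-5 \right)} + \left(2 + b \left(-3\right)\right)\right) 44 = \left(\left(-5\right)^{2} + \left(2 + \frac{1}{9} \left(-3\right)\right)\right) 44 = \left(25 + \left(2 - \frac{1}{3}\right)\right) 44 = \left(25 + \frac{5}{3}\right) 44 = \frac{80}{3} \cdot 44 = \frac{3520}{3}$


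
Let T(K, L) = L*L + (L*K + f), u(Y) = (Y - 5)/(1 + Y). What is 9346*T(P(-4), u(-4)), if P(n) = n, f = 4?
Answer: 9346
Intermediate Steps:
u(Y) = (-5 + Y)/(1 + Y)
T(K, L) = 4 + L² + K*L (T(K, L) = L*L + (L*K + 4) = L² + (K*L + 4) = L² + (4 + K*L) = 4 + L² + K*L)
9346*T(P(-4), u(-4)) = 9346*(4 + ((-5 - 4)/(1 - 4))² - 4*(-5 - 4)/(1 - 4)) = 9346*(4 + (-9/(-3))² - 4*(-9)/(-3)) = 9346*(4 + (-⅓*(-9))² - (-4)*(-9)/3) = 9346*(4 + 3² - 4*3) = 9346*(4 + 9 - 12) = 9346*1 = 9346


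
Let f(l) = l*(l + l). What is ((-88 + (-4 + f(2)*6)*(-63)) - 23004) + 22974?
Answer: -2890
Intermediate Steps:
f(l) = 2*l² (f(l) = l*(2*l) = 2*l²)
((-88 + (-4 + f(2)*6)*(-63)) - 23004) + 22974 = ((-88 + (-4 + (2*2²)*6)*(-63)) - 23004) + 22974 = ((-88 + (-4 + (2*4)*6)*(-63)) - 23004) + 22974 = ((-88 + (-4 + 8*6)*(-63)) - 23004) + 22974 = ((-88 + (-4 + 48)*(-63)) - 23004) + 22974 = ((-88 + 44*(-63)) - 23004) + 22974 = ((-88 - 2772) - 23004) + 22974 = (-2860 - 23004) + 22974 = -25864 + 22974 = -2890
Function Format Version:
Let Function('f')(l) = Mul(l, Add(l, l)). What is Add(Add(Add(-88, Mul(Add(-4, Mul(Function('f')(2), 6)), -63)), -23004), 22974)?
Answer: -2890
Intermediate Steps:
Function('f')(l) = Mul(2, Pow(l, 2)) (Function('f')(l) = Mul(l, Mul(2, l)) = Mul(2, Pow(l, 2)))
Add(Add(Add(-88, Mul(Add(-4, Mul(Function('f')(2), 6)), -63)), -23004), 22974) = Add(Add(Add(-88, Mul(Add(-4, Mul(Mul(2, Pow(2, 2)), 6)), -63)), -23004), 22974) = Add(Add(Add(-88, Mul(Add(-4, Mul(Mul(2, 4), 6)), -63)), -23004), 22974) = Add(Add(Add(-88, Mul(Add(-4, Mul(8, 6)), -63)), -23004), 22974) = Add(Add(Add(-88, Mul(Add(-4, 48), -63)), -23004), 22974) = Add(Add(Add(-88, Mul(44, -63)), -23004), 22974) = Add(Add(Add(-88, -2772), -23004), 22974) = Add(Add(-2860, -23004), 22974) = Add(-25864, 22974) = -2890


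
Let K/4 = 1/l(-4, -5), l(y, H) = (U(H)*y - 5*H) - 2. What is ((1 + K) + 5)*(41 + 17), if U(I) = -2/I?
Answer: 38396/107 ≈ 358.84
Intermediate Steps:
l(y, H) = -2 - 5*H - 2*y/H (l(y, H) = ((-2/H)*y - 5*H) - 2 = (-2*y/H - 5*H) - 2 = (-5*H - 2*y/H) - 2 = -2 - 5*H - 2*y/H)
K = 20/107 (K = 4/(-2 - 5*(-5) - 2*(-4)/(-5)) = 4/(-2 + 25 - 2*(-4)*(-⅕)) = 4/(-2 + 25 - 8/5) = 4/(107/5) = 4*(5/107) = 20/107 ≈ 0.18692)
((1 + K) + 5)*(41 + 17) = ((1 + 20/107) + 5)*(41 + 17) = (127/107 + 5)*58 = (662/107)*58 = 38396/107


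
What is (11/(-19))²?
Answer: 121/361 ≈ 0.33518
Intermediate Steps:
(11/(-19))² = (11*(-1/19))² = (-11/19)² = 121/361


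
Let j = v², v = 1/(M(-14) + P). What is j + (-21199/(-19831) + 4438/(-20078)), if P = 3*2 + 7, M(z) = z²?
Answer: 7374066096141/8696162388529 ≈ 0.84797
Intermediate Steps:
P = 13 (P = 6 + 7 = 13)
v = 1/209 (v = 1/((-14)² + 13) = 1/(196 + 13) = 1/209 ≈ 0.0047847)
j = 1/43681 (j = (1/209)² = 1/43681 ≈ 2.2893e-5)
j + (-21199/(-19831) + 4438/(-20078)) = 1/43681 + (-21199/(-19831) + 4438/(-20078)) = 1/43681 + (-21199*(-1/19831) + 4438*(-1/20078)) = 1/43681 + (21199/19831 - 2219/10039) = 1/43681 + 168811772/199083409 = 7374066096141/8696162388529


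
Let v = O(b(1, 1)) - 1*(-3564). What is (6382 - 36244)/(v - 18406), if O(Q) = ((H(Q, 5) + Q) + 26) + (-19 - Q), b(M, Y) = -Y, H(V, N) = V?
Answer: 14931/7418 ≈ 2.0128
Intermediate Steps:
O(Q) = 7 + Q (O(Q) = ((Q + Q) + 26) + (-19 - Q) = (2*Q + 26) + (-19 - Q) = (26 + 2*Q) + (-19 - Q) = 7 + Q)
v = 3570 (v = (7 - 1*1) - 1*(-3564) = (7 - 1) + 3564 = 6 + 3564 = 3570)
(6382 - 36244)/(v - 18406) = (6382 - 36244)/(3570 - 18406) = -29862/(-14836) = -29862*(-1/14836) = 14931/7418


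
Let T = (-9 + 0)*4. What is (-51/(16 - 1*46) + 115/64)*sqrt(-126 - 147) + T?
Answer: -36 + 1119*I*sqrt(273)/320 ≈ -36.0 + 57.778*I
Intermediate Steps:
T = -36 (T = -9*4 = -36)
(-51/(16 - 1*46) + 115/64)*sqrt(-126 - 147) + T = (-51/(16 - 1*46) + 115/64)*sqrt(-126 - 147) - 36 = (-51/(16 - 46) + 115*(1/64))*sqrt(-273) - 36 = (-51/(-30) + 115/64)*(I*sqrt(273)) - 36 = (-51*(-1/30) + 115/64)*(I*sqrt(273)) - 36 = (17/10 + 115/64)*(I*sqrt(273)) - 36 = 1119*(I*sqrt(273))/320 - 36 = 1119*I*sqrt(273)/320 - 36 = -36 + 1119*I*sqrt(273)/320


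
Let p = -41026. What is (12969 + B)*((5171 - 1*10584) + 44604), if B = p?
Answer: -1099581887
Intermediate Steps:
B = -41026
(12969 + B)*((5171 - 1*10584) + 44604) = (12969 - 41026)*((5171 - 1*10584) + 44604) = -28057*((5171 - 10584) + 44604) = -28057*(-5413 + 44604) = -28057*39191 = -1099581887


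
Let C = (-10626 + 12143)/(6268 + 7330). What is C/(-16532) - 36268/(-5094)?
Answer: 4076558070425/572571040392 ≈ 7.1197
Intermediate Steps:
C = 1517/13598 ≈ 0.11156
C/(-16532) - 36268/(-5094) = (1517/13598)/(-16532) - 36268/(-5094) = (1517/13598)*(-1/16532) - 36268*(-1/5094) = -1517/224802136 + 18134/2547 = 4076558070425/572571040392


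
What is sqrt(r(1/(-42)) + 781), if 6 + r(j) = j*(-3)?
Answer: sqrt(151914)/14 ≈ 27.840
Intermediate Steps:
r(j) = -6 - 3*j (r(j) = -6 + j*(-3) = -6 - 3*j)
sqrt(r(1/(-42)) + 781) = sqrt((-6 - 3/(-42)) + 781) = sqrt((-6 - 3*(-1/42)) + 781) = sqrt((-6 + 1/14) + 781) = sqrt(-83/14 + 781) = sqrt(10851/14) = sqrt(151914)/14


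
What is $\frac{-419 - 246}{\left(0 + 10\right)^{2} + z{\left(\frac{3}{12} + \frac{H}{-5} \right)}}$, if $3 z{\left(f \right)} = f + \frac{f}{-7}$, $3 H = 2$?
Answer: $- \frac{19950}{3001} \approx -6.6478$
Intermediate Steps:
$H = \frac{2}{3}$ ($H = \frac{1}{3} \cdot 2 = \frac{2}{3} \approx 0.66667$)
$z{\left(f \right)} = \frac{2 f}{7}$ ($z{\left(f \right)} = \frac{f + \frac{f}{-7}}{3} = \frac{f + f \left(- \frac{1}{7}\right)}{3} = \frac{f - \frac{f}{7}}{3} = \frac{\frac{6}{7} f}{3} = \frac{2 f}{7}$)
$\frac{-419 - 246}{\left(0 + 10\right)^{2} + z{\left(\frac{3}{12} + \frac{H}{-5} \right)}} = \frac{-419 - 246}{\left(0 + 10\right)^{2} + \frac{2 \left(\frac{3}{12} + \frac{2}{3 \left(-5\right)}\right)}{7}} = - \frac{665}{10^{2} + \frac{2 \left(3 \cdot \frac{1}{12} + \frac{2}{3} \left(- \frac{1}{5}\right)\right)}{7}} = - \frac{665}{100 + \frac{2 \left(\frac{1}{4} - \frac{2}{15}\right)}{7}} = - \frac{665}{100 + \frac{2}{7} \cdot \frac{7}{60}} = - \frac{665}{100 + \frac{1}{30}} = - \frac{665}{\frac{3001}{30}} = \left(-665\right) \frac{30}{3001} = - \frac{19950}{3001}$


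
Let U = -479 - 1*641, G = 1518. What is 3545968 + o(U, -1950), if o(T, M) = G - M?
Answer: 3549436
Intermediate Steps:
U = -1120 (U = -479 - 641 = -1120)
o(T, M) = 1518 - M
3545968 + o(U, -1950) = 3545968 + (1518 - 1*(-1950)) = 3545968 + (1518 + 1950) = 3545968 + 3468 = 3549436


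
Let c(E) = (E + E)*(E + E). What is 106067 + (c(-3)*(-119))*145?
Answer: -515113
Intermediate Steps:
c(E) = 4*E² (c(E) = (2*E)*(2*E) = 4*E²)
106067 + (c(-3)*(-119))*145 = 106067 + ((4*(-3)²)*(-119))*145 = 106067 + ((4*9)*(-119))*145 = 106067 + (36*(-119))*145 = 106067 - 4284*145 = 106067 - 621180 = -515113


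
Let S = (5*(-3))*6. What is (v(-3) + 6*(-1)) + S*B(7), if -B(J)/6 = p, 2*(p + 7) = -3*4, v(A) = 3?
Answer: -7023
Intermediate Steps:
S = -90 (S = -15*6 = -90)
p = -13 (p = -7 + (-3*4)/2 = -7 + (½)*(-12) = -7 - 6 = -13)
B(J) = 78 (B(J) = -6*(-13) = 78)
(v(-3) + 6*(-1)) + S*B(7) = (3 + 6*(-1)) - 90*78 = (3 - 6) - 7020 = -3 - 7020 = -7023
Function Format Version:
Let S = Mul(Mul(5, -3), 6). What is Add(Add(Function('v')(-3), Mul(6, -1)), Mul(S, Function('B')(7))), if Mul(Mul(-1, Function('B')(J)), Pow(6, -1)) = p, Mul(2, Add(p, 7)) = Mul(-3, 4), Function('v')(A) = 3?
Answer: -7023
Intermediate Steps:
S = -90 (S = Mul(-15, 6) = -90)
p = -13 (p = Add(-7, Mul(Rational(1, 2), Mul(-3, 4))) = Add(-7, Mul(Rational(1, 2), -12)) = Add(-7, -6) = -13)
Function('B')(J) = 78 (Function('B')(J) = Mul(-6, -13) = 78)
Add(Add(Function('v')(-3), Mul(6, -1)), Mul(S, Function('B')(7))) = Add(Add(3, Mul(6, -1)), Mul(-90, 78)) = Add(Add(3, -6), -7020) = Add(-3, -7020) = -7023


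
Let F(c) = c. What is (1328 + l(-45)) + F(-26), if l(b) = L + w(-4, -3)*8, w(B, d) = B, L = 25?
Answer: 1295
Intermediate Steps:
l(b) = -7 (l(b) = 25 - 4*8 = 25 - 32 = -7)
(1328 + l(-45)) + F(-26) = (1328 - 7) - 26 = 1321 - 26 = 1295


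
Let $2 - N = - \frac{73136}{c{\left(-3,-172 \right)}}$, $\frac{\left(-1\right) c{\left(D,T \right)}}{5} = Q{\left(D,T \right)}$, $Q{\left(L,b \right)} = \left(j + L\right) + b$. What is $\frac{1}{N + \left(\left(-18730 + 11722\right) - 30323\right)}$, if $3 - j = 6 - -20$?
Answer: $- \frac{495}{18441287} \approx -2.6842 \cdot 10^{-5}$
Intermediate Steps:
$j = -23$ ($j = 3 - \left(6 - -20\right) = 3 - \left(6 + 20\right) = 3 - 26 = -23$)
$Q{\left(L,b \right)} = -23 + L + b$ ($Q{\left(L,b \right)} = \left(-23 + L\right) + b = -23 + L + b$)
$c{\left(D,T \right)} = 115 - 5 D - 5 T$ ($c{\left(D,T \right)} = - 5 \left(-23 + D + T\right) = 115 - 5 D - 5 T$)
$N = \frac{37558}{495}$ ($N = 2 - - \frac{73136}{115 - -15 - -860} = 2 - - \frac{73136}{115 + 15 + 860} = 2 - - \frac{73136}{990} = 2 - \left(-73136\right) \frac{1}{990} = 2 - - \frac{36568}{495} = 2 + \frac{36568}{495} = \frac{37558}{495} \approx 75.875$)
$\frac{1}{N + \left(\left(-18730 + 11722\right) - 30323\right)} = \frac{1}{\frac{37558}{495} + \left(\left(-18730 + 11722\right) - 30323\right)} = \frac{1}{\frac{37558}{495} - 37331} = \frac{1}{- \frac{18441287}{495}} = - \frac{495}{18441287}$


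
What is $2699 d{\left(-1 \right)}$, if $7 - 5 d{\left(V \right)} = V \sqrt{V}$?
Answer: $\frac{18893}{5} + \frac{2699 i}{5} \approx 3778.6 + 539.8 i$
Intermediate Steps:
$d{\left(V \right)} = \frac{7}{5} - \frac{V^{\frac{3}{2}}}{5}$ ($d{\left(V \right)} = \frac{7}{5} - \frac{V \sqrt{V}}{5} = \frac{7}{5} - \frac{V^{\frac{3}{2}}}{5}$)
$2699 d{\left(-1 \right)} = 2699 \left(\frac{7}{5} - \frac{\left(-1\right)^{\frac{3}{2}}}{5}\right) = 2699 \left(\frac{7}{5} - \frac{\left(-1\right) i}{5}\right) = 2699 \left(\frac{7}{5} + \frac{i}{5}\right) = \frac{18893}{5} + \frac{2699 i}{5}$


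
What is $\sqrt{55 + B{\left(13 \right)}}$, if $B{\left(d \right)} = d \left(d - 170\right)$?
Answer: $i \sqrt{1986} \approx 44.565 i$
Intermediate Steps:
$B{\left(d \right)} = d \left(-170 + d\right)$
$\sqrt{55 + B{\left(13 \right)}} = \sqrt{55 + 13 \left(-170 + 13\right)} = \sqrt{55 + 13 \left(-157\right)} = \sqrt{55 - 2041} = \sqrt{-1986} = i \sqrt{1986}$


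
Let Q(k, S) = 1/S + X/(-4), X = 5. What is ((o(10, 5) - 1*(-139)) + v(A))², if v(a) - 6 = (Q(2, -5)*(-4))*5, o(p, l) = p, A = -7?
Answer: 33856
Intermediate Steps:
Q(k, S) = -5/4 + 1/S (Q(k, S) = 1/S + 5/(-4) = 1/S + 5*(-¼) = 1/S - 5/4 = -5/4 + 1/S)
v(a) = 35 (v(a) = 6 + ((-5/4 + 1/(-5))*(-4))*5 = 6 + ((-5/4 - ⅕)*(-4))*5 = 6 - 29/20*(-4)*5 = 6 + (29/5)*5 = 6 + 29 = 35)
((o(10, 5) - 1*(-139)) + v(A))² = ((10 - 1*(-139)) + 35)² = ((10 + 139) + 35)² = (149 + 35)² = 184² = 33856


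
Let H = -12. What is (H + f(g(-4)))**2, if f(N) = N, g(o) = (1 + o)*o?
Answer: 0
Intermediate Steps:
g(o) = o*(1 + o)
(H + f(g(-4)))**2 = (-12 - 4*(1 - 4))**2 = (-12 - 4*(-3))**2 = (-12 + 12)**2 = 0**2 = 0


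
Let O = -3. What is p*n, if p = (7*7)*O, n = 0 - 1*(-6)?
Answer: -882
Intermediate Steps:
n = 6 (n = 0 + 6 = 6)
p = -147 (p = (7*7)*(-3) = 49*(-3) = -147)
p*n = -147*6 = -882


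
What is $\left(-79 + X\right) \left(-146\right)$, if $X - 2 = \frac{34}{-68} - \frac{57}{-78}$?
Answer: $\frac{145708}{13} \approx 11208.0$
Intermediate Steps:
$X = \frac{29}{13}$ ($X = 2 + \left(\frac{34}{-68} - \frac{57}{-78}\right) = 2 + \left(34 \left(- \frac{1}{68}\right) - - \frac{19}{26}\right) = 2 + \left(- \frac{1}{2} + \frac{19}{26}\right) = 2 + \frac{3}{13} = \frac{29}{13} \approx 2.2308$)
$\left(-79 + X\right) \left(-146\right) = \left(-79 + \frac{29}{13}\right) \left(-146\right) = \left(- \frac{998}{13}\right) \left(-146\right) = \frac{145708}{13}$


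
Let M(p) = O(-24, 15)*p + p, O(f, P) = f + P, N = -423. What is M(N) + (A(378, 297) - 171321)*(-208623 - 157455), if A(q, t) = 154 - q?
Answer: 62798853894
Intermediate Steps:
O(f, P) = P + f
M(p) = -8*p (M(p) = (15 - 24)*p + p = -9*p + p = -8*p)
M(N) + (A(378, 297) - 171321)*(-208623 - 157455) = -8*(-423) + ((154 - 1*378) - 171321)*(-208623 - 157455) = 3384 + ((154 - 378) - 171321)*(-366078) = 3384 + (-224 - 171321)*(-366078) = 3384 - 171545*(-366078) = 3384 + 62798850510 = 62798853894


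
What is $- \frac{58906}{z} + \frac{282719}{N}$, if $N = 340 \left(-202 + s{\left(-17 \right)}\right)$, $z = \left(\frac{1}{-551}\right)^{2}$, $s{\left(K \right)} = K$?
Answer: $- \frac{1331636721159479}{74460} \approx -1.7884 \cdot 10^{10}$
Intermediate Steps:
$z = \frac{1}{303601}$ ($z = \left(- \frac{1}{551}\right)^{2} = \frac{1}{303601} \approx 3.2938 \cdot 10^{-6}$)
$N = -74460$ ($N = 340 \left(-202 - 17\right) = 340 \left(-219\right) = -74460$)
$- \frac{58906}{z} + \frac{282719}{N} = - 58906 \frac{1}{\frac{1}{303601}} + \frac{282719}{-74460} = \left(-58906\right) 303601 + 282719 \left(- \frac{1}{74460}\right) = -17883920506 - \frac{282719}{74460} = - \frac{1331636721159479}{74460}$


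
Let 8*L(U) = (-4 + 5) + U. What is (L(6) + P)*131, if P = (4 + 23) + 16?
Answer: 45981/8 ≈ 5747.6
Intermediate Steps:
L(U) = ⅛ + U/8 (L(U) = ((-4 + 5) + U)/8 = (1 + U)/8 = ⅛ + U/8)
P = 43 (P = 27 + 16 = 43)
(L(6) + P)*131 = ((⅛ + (⅛)*6) + 43)*131 = ((⅛ + ¾) + 43)*131 = (7/8 + 43)*131 = (351/8)*131 = 45981/8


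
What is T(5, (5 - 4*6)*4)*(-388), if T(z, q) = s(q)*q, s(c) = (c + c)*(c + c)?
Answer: 681290752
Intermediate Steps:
s(c) = 4*c² (s(c) = (2*c)*(2*c) = 4*c²)
T(z, q) = 4*q³ (T(z, q) = (4*q²)*q = 4*q³)
T(5, (5 - 4*6)*4)*(-388) = (4*((5 - 4*6)*4)³)*(-388) = (4*((5 - 24)*4)³)*(-388) = (4*(-19*4)³)*(-388) = (4*(-76)³)*(-388) = (4*(-438976))*(-388) = -1755904*(-388) = 681290752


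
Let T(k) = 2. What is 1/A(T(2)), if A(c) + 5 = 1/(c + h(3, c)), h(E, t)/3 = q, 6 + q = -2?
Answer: -22/111 ≈ -0.19820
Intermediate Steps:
q = -8 (q = -6 - 2 = -8)
h(E, t) = -24 (h(E, t) = 3*(-8) = -24)
A(c) = -5 + 1/(-24 + c) (A(c) = -5 + 1/(c - 24) = -5 + 1/(-24 + c))
1/A(T(2)) = 1/((121 - 5*2)/(-24 + 2)) = 1/((121 - 10)/(-22)) = 1/(-1/22*111) = 1/(-111/22) = -22/111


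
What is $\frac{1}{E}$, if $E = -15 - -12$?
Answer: $- \frac{1}{3} \approx -0.33333$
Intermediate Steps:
$E = -3$ ($E = -15 + 12 = -3$)
$\frac{1}{E} = \frac{1}{-3} = - \frac{1}{3}$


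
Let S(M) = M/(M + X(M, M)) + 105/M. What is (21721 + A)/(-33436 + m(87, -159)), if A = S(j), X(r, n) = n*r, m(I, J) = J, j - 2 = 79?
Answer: -48093191/74379330 ≈ -0.64659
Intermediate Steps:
j = 81 (j = 2 + 79 = 81)
S(M) = 105/M + M/(M + M²) (S(M) = M/(M + M*M) + 105/M = M/(M + M²) + 105/M = 105/M + M/(M + M²))
A = 2897/2214 (A = (105 + 106*81)/(81*(1 + 81)) = (1/81)*(105 + 8586)/82 = (1/81)*(1/82)*8691 = 2897/2214 ≈ 1.3085)
(21721 + A)/(-33436 + m(87, -159)) = (21721 + 2897/2214)/(-33436 - 159) = (48093191/2214)/(-33595) = (48093191/2214)*(-1/33595) = -48093191/74379330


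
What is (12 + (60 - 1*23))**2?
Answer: 2401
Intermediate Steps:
(12 + (60 - 1*23))**2 = (12 + (60 - 23))**2 = (12 + 37)**2 = 49**2 = 2401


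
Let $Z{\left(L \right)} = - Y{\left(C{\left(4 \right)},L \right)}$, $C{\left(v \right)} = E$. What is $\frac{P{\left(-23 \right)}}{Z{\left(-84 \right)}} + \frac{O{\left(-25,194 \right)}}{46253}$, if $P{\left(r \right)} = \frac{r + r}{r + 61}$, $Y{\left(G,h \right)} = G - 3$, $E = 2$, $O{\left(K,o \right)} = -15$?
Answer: $- \frac{1064104}{878807} \approx -1.2108$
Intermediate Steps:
$C{\left(v \right)} = 2$
$Y{\left(G,h \right)} = -3 + G$ ($Y{\left(G,h \right)} = G - 3 = -3 + G$)
$P{\left(r \right)} = \frac{2 r}{61 + r}$
$Z{\left(L \right)} = 1$ ($Z{\left(L \right)} = - (-3 + 2) = \left(-1\right) \left(-1\right) = 1$)
$\frac{P{\left(-23 \right)}}{Z{\left(-84 \right)}} + \frac{O{\left(-25,194 \right)}}{46253} = \frac{2 \left(-23\right) \frac{1}{61 - 23}}{1} - \frac{15}{46253} = 2 \left(-23\right) \frac{1}{38} \cdot 1 - \frac{15}{46253} = \left(- \frac{23}{19}\right) 1 - \frac{15}{46253} = - \frac{23}{19} - \frac{15}{46253} = - \frac{1064104}{878807}$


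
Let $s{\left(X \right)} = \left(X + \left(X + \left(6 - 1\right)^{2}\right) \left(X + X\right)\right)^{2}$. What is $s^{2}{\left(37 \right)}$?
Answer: $457558837890625$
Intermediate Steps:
$s{\left(X \right)} = \left(X + 2 X \left(25 + X\right)\right)^{2}$ ($s{\left(X \right)} = \left(X + \left(X + 5^{2}\right) 2 X\right)^{2} = \left(X + \left(X + 25\right) 2 X\right)^{2} = \left(X + \left(25 + X\right) 2 X\right)^{2} = \left(X + 2 X \left(25 + X\right)\right)^{2}$)
$s^{2}{\left(37 \right)} = \left(37^{2} \left(51 + 2 \cdot 37\right)^{2}\right)^{2} = \left(1369 \left(51 + 74\right)^{2}\right)^{2} = \left(1369 \cdot 125^{2}\right)^{2} = \left(1369 \cdot 15625\right)^{2} = 21390625^{2} = 457558837890625$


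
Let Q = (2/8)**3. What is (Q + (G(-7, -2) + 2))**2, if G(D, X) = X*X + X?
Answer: 66049/4096 ≈ 16.125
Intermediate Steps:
G(D, X) = X + X**2 (G(D, X) = X**2 + X = X + X**2)
Q = 1/64 (Q = (2*(1/8))**3 = (1/4)**3 = 1/64 ≈ 0.015625)
(Q + (G(-7, -2) + 2))**2 = (1/64 + (-2*(1 - 2) + 2))**2 = (1/64 + (-2*(-1) + 2))**2 = (1/64 + (2 + 2))**2 = (1/64 + 4)**2 = (257/64)**2 = 66049/4096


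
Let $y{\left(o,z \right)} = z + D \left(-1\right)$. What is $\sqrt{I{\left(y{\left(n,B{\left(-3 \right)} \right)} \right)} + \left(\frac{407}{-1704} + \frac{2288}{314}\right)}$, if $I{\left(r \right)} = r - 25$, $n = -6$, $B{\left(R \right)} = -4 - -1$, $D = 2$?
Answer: $\frac{i \sqrt{410679758166}}{133764} \approx 4.7908 i$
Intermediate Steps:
$B{\left(R \right)} = -3$ ($B{\left(R \right)} = -4 + 1 = -3$)
$y{\left(o,z \right)} = -2 + z$ ($y{\left(o,z \right)} = z + 2 \left(-1\right) = z - 2 = -2 + z$)
$I{\left(r \right)} = -25 + r$
$\sqrt{I{\left(y{\left(n,B{\left(-3 \right)} \right)} \right)} + \left(\frac{407}{-1704} + \frac{2288}{314}\right)} = \sqrt{\left(-25 - 5\right) + \left(\frac{407}{-1704} + \frac{2288}{314}\right)} = \sqrt{\left(-25 - 5\right) + \left(407 \left(- \frac{1}{1704}\right) + 2288 \cdot \frac{1}{314}\right)} = \sqrt{-30 + \left(- \frac{407}{1704} + \frac{1144}{157}\right)} = \sqrt{-30 + \frac{1885477}{267528}} = \sqrt{- \frac{6140363}{267528}} = \frac{i \sqrt{410679758166}}{133764}$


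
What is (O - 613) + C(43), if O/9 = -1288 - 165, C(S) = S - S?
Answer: -13690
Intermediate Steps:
C(S) = 0
O = -13077 (O = 9*(-1288 - 165) = 9*(-1453) = -13077)
(O - 613) + C(43) = (-13077 - 613) + 0 = -13690 + 0 = -13690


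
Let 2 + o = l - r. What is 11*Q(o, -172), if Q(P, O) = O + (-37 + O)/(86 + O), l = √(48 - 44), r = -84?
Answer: -160413/86 ≈ -1865.3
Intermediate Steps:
l = 2 (l = √4 = 2)
o = 84 (o = -2 + (2 - 1*(-84)) = -2 + (2 + 84) = -2 + 86 = 84)
Q(P, O) = O + (-37 + O)/(86 + O)
11*Q(o, -172) = 11*((-37 + (-172)² + 87*(-172))/(86 - 172)) = 11*((-37 + 29584 - 14964)/(-86)) = 11*(-1/86*14583) = 11*(-14583/86) = -160413/86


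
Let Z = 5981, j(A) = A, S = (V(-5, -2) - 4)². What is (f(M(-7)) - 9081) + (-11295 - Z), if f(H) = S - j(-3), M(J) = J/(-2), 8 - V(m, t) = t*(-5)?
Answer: -26318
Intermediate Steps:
V(m, t) = 8 + 5*t (V(m, t) = 8 - t*(-5) = 8 - (-5)*t = 8 + 5*t)
S = 36 (S = ((8 + 5*(-2)) - 4)² = ((8 - 10) - 4)² = (-2 - 4)² = (-6)² = 36)
M(J) = -J/2 (M(J) = J*(-½) = -J/2)
f(H) = 39 (f(H) = 36 - 1*(-3) = 36 + 3 = 39)
(f(M(-7)) - 9081) + (-11295 - Z) = (39 - 9081) + (-11295 - 1*5981) = -9042 + (-11295 - 5981) = -9042 - 17276 = -26318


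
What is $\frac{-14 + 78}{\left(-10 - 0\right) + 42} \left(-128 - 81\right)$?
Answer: $-418$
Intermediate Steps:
$\frac{-14 + 78}{\left(-10 - 0\right) + 42} \left(-128 - 81\right) = \frac{64}{\left(-10 + 0\right) + 42} \left(-128 - 81\right) = \frac{64}{-10 + 42} \left(-128 - 81\right) = \frac{64}{32} \left(-209\right) = 64 \cdot \frac{1}{32} \left(-209\right) = 2 \left(-209\right) = -418$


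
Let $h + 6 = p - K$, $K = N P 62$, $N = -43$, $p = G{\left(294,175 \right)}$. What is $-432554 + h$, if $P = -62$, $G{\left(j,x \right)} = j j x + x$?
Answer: $14528623$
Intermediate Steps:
$G{\left(j,x \right)} = x + x j^{2}$ ($G{\left(j,x \right)} = j^{2} x + x = x j^{2} + x = x + x j^{2}$)
$p = 15126475$ ($p = 175 \left(1 + 294^{2}\right) = 175 \left(1 + 86436\right) = 175 \cdot 86437 = 15126475$)
$K = 165292$ ($K = \left(-43\right) \left(-62\right) 62 = 2666 \cdot 62 = 165292$)
$h = 14961177$ ($h = -6 + \left(15126475 - 165292\right) = -6 + 14961183 = 14961177$)
$-432554 + h = -432554 + 14961177 = 14528623$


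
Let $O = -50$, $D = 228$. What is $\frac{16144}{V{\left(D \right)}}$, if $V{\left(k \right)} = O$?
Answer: $- \frac{8072}{25} \approx -322.88$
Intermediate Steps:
$V{\left(k \right)} = -50$
$\frac{16144}{V{\left(D \right)}} = \frac{16144}{-50} = 16144 \left(- \frac{1}{50}\right) = - \frac{8072}{25}$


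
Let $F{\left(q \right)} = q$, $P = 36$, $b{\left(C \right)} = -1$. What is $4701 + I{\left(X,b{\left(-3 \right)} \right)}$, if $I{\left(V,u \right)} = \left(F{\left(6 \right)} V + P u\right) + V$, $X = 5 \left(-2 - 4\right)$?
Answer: $4455$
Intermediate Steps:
$X = -30$ ($X = 5 \left(-6\right) = -30$)
$I{\left(V,u \right)} = 7 V + 36 u$ ($I{\left(V,u \right)} = \left(6 V + 36 u\right) + V = 7 V + 36 u$)
$4701 + I{\left(X,b{\left(-3 \right)} \right)} = 4701 + \left(7 \left(-30\right) + 36 \left(-1\right)\right) = 4701 - 246 = 4455$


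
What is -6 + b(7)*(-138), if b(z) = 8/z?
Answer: -1146/7 ≈ -163.71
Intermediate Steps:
-6 + b(7)*(-138) = -6 + (8/7)*(-138) = -6 - 1104/7 = -1146/7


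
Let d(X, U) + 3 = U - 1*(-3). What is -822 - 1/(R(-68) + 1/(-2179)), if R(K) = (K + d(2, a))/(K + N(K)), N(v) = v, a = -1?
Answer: -123773074/150215 ≈ -823.97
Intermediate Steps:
d(X, U) = U (d(X, U) = -3 + (U - 1*(-3)) = -3 + (U + 3) = -3 + (3 + U) = U)
R(K) = (-1 + K)/(2*K) (R(K) = (K - 1)/(K + K) = (-1 + K)/((2*K)) = (-1 + K)*(1/(2*K)) = (-1 + K)/(2*K))
-822 - 1/(R(-68) + 1/(-2179)) = -822 - 1/((½)*(-1 - 68)/(-68) + 1/(-2179)) = -822 - 1/((½)*(-1/68)*(-69) - 1/2179) = -822 - 1/(69/136 - 1/2179) = -822 - 1/150215/296344 = -822 - 1*296344/150215 = -822 - 296344/150215 = -123773074/150215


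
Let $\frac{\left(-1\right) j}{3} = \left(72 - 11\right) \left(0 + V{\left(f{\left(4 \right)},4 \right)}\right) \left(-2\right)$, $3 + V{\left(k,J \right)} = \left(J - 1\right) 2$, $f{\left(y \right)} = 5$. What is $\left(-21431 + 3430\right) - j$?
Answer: $-19099$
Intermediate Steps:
$V{\left(k,J \right)} = -5 + 2 J$ ($V{\left(k,J \right)} = -3 + \left(J - 1\right) 2 = -3 + \left(-1 + J\right) 2 = -3 + \left(-2 + 2 J\right) = -5 + 2 J$)
$j = 1098$ ($j = - 3 \left(72 - 11\right) \left(0 + \left(-5 + 2 \cdot 4\right)\right) \left(-2\right) = - 3 \cdot 61 \left(0 + \left(-5 + 8\right)\right) \left(-2\right) = - 3 \cdot 61 \left(0 + 3\right) \left(-2\right) = - 3 \cdot 61 \cdot 3 \left(-2\right) = - 3 \cdot 61 \left(-6\right) = \left(-3\right) \left(-366\right) = 1098$)
$\left(-21431 + 3430\right) - j = \left(-21431 + 3430\right) - 1098 = -18001 - 1098 = -19099$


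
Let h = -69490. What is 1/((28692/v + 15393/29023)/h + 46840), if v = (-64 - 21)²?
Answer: 14571439750750/682526236981187659 ≈ 2.1349e-5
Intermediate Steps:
v = 7225 (v = (-85)² = 7225)
1/((28692/v + 15393/29023)/h + 46840) = 1/((28692/7225 + 15393/29023)/(-69490) + 46840) = 1/((28692*(1/7225) + 15393*(1/29023))*(-1/69490) + 46840) = 1/((28692/7225 + 15393/29023)*(-1/69490) + 46840) = 1/((943942341/209691175)*(-1/69490) + 46840) = 1/(-943942341/14571439750750 + 46840) = 1/(682526236981187659/14571439750750) = 14571439750750/682526236981187659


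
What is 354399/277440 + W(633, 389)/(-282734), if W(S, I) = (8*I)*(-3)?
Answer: 1007753203/769036480 ≈ 1.3104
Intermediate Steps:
W(S, I) = -24*I
354399/277440 + W(633, 389)/(-282734) = 354399/277440 - 24*389/(-282734) = 354399*(1/277440) - 9336*(-1/282734) = 6949/5440 + 4668/141367 = 1007753203/769036480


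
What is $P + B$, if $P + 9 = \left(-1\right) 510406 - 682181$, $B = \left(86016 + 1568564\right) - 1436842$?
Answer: $-974858$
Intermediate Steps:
$B = 217738$ ($B = 1654580 - 1436842 = 217738$)
$P = -1192596$ ($P = -9 - 1192587 = -1192596$)
$P + B = -1192596 + 217738 = -974858$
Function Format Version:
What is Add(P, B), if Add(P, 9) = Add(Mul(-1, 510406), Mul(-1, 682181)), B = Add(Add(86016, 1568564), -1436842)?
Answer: -974858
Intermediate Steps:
B = 217738 (B = Add(1654580, -1436842) = 217738)
P = -1192596 (P = Add(-9, Add(Mul(-1, 510406), Mul(-1, 682181))) = Add(-9, Add(-510406, -682181)) = Add(-9, -1192587) = -1192596)
Add(P, B) = Add(-1192596, 217738) = -974858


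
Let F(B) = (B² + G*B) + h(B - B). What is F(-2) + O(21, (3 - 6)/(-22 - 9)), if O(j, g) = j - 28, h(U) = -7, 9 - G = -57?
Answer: -142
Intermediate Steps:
G = 66 (G = 9 - 1*(-57) = 9 + 57 = 66)
F(B) = -7 + B² + 66*B (F(B) = (B² + 66*B) - 7 = -7 + B² + 66*B)
O(j, g) = -28 + j
F(-2) + O(21, (3 - 6)/(-22 - 9)) = (-7 + (-2)² + 66*(-2)) + (-28 + 21) = (-7 + 4 - 132) - 7 = -135 - 7 = -142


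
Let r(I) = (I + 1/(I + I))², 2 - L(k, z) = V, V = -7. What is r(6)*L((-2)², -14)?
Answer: 5329/16 ≈ 333.06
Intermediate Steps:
L(k, z) = 9 (L(k, z) = 2 - 1*(-7) = 2 + 7 = 9)
r(I) = (I + 1/(2*I))²
r(6)*L((-2)², -14) = ((¼)*(1 + 2*6²)²/6²)*9 = ((¼)*(1/36)*(1 + 2*36)²)*9 = ((¼)*(1/36)*(1 + 72)²)*9 = ((¼)*(1/36)*73²)*9 = ((¼)*(1/36)*5329)*9 = (5329/144)*9 = 5329/16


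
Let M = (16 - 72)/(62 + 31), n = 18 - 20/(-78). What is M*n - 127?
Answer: -500501/3627 ≈ -137.99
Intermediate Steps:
n = 712/39 (n = 18 - 20*(-1/78) = 18 + 10/39 = 712/39 ≈ 18.256)
M = -56/93 ≈ -0.60215
M*n - 127 = -56/93*712/39 - 127 = -39872/3627 - 127 = -500501/3627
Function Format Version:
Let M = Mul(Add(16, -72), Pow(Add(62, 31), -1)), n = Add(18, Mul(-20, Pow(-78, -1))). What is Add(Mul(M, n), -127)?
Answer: Rational(-500501, 3627) ≈ -137.99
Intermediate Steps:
n = Rational(712, 39) (n = Add(18, Mul(-20, Rational(-1, 78))) = Add(18, Rational(10, 39)) = Rational(712, 39) ≈ 18.256)
M = Rational(-56, 93) (M = Mul(-56, Pow(93, -1)) = Mul(-56, Rational(1, 93)) = Rational(-56, 93) ≈ -0.60215)
Add(Mul(M, n), -127) = Add(Mul(Rational(-56, 93), Rational(712, 39)), -127) = Add(Rational(-39872, 3627), -127) = Rational(-500501, 3627)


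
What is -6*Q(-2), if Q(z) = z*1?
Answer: 12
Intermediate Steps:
Q(z) = z
-6*Q(-2) = -6*(-2) = 12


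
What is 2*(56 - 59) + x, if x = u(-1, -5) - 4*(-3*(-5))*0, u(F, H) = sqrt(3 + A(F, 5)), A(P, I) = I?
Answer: -6 + 2*sqrt(2) ≈ -3.1716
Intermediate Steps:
u(F, H) = 2*sqrt(2) (u(F, H) = sqrt(3 + 5) = sqrt(8) = 2*sqrt(2))
x = 2*sqrt(2) (x = 2*sqrt(2) - 4*(-3*(-5))*0 = 2*sqrt(2) - 60*0 = 2*sqrt(2) - 4*0 = 2*sqrt(2) + 0 = 2*sqrt(2) ≈ 2.8284)
2*(56 - 59) + x = 2*(56 - 59) + 2*sqrt(2) = 2*(-3) + 2*sqrt(2) = -6 + 2*sqrt(2)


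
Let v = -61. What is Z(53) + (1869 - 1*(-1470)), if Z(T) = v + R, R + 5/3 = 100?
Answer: 10129/3 ≈ 3376.3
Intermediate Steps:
R = 295/3 (R = -5/3 + 100 = 295/3 ≈ 98.333)
Z(T) = 112/3 (Z(T) = -61 + 295/3 = 112/3)
Z(53) + (1869 - 1*(-1470)) = 112/3 + (1869 - 1*(-1470)) = 112/3 + (1869 + 1470) = 112/3 + 3339 = 10129/3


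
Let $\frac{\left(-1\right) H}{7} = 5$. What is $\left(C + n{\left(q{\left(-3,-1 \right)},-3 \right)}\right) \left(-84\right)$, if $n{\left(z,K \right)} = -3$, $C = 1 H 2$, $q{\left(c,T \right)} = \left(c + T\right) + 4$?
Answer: $6132$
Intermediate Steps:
$q{\left(c,T \right)} = 4 + T + c$ ($q{\left(c,T \right)} = \left(T + c\right) + 4 = 4 + T + c$)
$H = -35$ ($H = \left(-7\right) 5 = -35$)
$C = -70$ ($C = 1 \left(-35\right) 2 = \left(-35\right) 2 = -70$)
$\left(C + n{\left(q{\left(-3,-1 \right)},-3 \right)}\right) \left(-84\right) = \left(-70 - 3\right) \left(-84\right) = \left(-73\right) \left(-84\right) = 6132$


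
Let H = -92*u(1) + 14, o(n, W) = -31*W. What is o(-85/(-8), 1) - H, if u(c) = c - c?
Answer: -45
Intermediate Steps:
u(c) = 0
H = 14 (H = -92*0 + 14 = 0 + 14 = 14)
o(-85/(-8), 1) - H = -31*1 - 1*14 = -31 - 14 = -45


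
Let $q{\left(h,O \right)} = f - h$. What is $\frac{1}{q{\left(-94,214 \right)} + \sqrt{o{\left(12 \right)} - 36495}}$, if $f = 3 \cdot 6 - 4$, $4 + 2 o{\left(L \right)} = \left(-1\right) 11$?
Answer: $\frac{72}{32111} - \frac{i \sqrt{146010}}{96333} \approx 0.0022422 - 0.0039666 i$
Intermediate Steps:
$o{\left(L \right)} = - \frac{15}{2}$ ($o{\left(L \right)} = -2 + \frac{\left(-1\right) 11}{2} = -2 + \frac{1}{2} \left(-11\right) = -2 - \frac{11}{2} = - \frac{15}{2}$)
$f = 14$ ($f = 18 - 4 = 14$)
$q{\left(h,O \right)} = 14 - h$
$\frac{1}{q{\left(-94,214 \right)} + \sqrt{o{\left(12 \right)} - 36495}} = \frac{1}{\left(14 - -94\right) + \sqrt{- \frac{15}{2} - 36495}} = \frac{1}{\left(14 + 94\right) + \sqrt{- \frac{73005}{2}}} = \frac{1}{108 + \frac{i \sqrt{146010}}{2}}$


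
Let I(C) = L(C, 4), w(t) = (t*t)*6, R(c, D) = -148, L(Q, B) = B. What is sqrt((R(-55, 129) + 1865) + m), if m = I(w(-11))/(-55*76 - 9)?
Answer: sqrt(30129420201)/4189 ≈ 41.437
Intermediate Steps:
w(t) = 6*t**2 (w(t) = t**2*6 = 6*t**2)
I(C) = 4
m = -4/4189 (m = 4/(-55*76 - 9) = 4/(-4180 - 9) = 4/(-4189) = 4*(-1/4189) = -4/4189 ≈ -0.00095488)
sqrt((R(-55, 129) + 1865) + m) = sqrt((-148 + 1865) - 4/4189) = sqrt(1717 - 4/4189) = sqrt(7192509/4189) = sqrt(30129420201)/4189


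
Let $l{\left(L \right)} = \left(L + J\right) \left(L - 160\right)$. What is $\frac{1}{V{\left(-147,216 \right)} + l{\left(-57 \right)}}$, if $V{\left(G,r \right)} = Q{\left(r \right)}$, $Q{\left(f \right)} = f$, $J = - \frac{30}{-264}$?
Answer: $\frac{44}{552655} \approx 7.9616 \cdot 10^{-5}$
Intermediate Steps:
$J = \frac{5}{44}$ ($J = \left(-30\right) \left(- \frac{1}{264}\right) = \frac{5}{44} \approx 0.11364$)
$V{\left(G,r \right)} = r$
$l{\left(L \right)} = \left(-160 + L\right) \left(\frac{5}{44} + L\right)$ ($l{\left(L \right)} = \left(L + \frac{5}{44}\right) \left(L - 160\right) = \left(\frac{5}{44} + L\right) \left(-160 + L\right) = \left(-160 + L\right) \left(\frac{5}{44} + L\right)$)
$\frac{1}{V{\left(-147,216 \right)} + l{\left(-57 \right)}} = \frac{1}{216 - \left(- \frac{400195}{44} - 3249\right)} = \frac{1}{216 + \left(- \frac{200}{11} + 3249 + \frac{400995}{44}\right)} = \frac{1}{216 + \frac{543151}{44}} = \frac{1}{\frac{552655}{44}} = \frac{44}{552655}$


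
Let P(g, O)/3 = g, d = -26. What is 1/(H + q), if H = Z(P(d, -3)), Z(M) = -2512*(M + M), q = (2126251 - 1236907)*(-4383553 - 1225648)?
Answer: -1/4988508862272 ≈ -2.0046e-13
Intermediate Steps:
P(g, O) = 3*g
q = -4988509254144 (q = 889344*(-5609201) = -4988509254144)
Z(M) = -5024*M
H = 391872 (H = -15072*(-26) = -5024*(-78) = 391872)
1/(H + q) = 1/(391872 - 4988509254144) = 1/(-4988508862272) = -1/4988508862272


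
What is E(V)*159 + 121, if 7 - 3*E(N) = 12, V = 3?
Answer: -144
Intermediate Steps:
E(N) = -5/3 (E(N) = 7/3 - ⅓*12 = 7/3 - 4 = -5/3)
E(V)*159 + 121 = -5/3*159 + 121 = -265 + 121 = -144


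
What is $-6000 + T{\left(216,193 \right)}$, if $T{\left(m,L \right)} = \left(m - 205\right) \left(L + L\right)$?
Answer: $-1754$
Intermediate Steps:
$T{\left(m,L \right)} = 2 L \left(-205 + m\right)$ ($T{\left(m,L \right)} = \left(-205 + m\right) 2 L = 2 L \left(-205 + m\right)$)
$-6000 + T{\left(216,193 \right)} = -6000 + 2 \cdot 193 \left(-205 + 216\right) = -6000 + 2 \cdot 193 \cdot 11 = -6000 + 4246 = -1754$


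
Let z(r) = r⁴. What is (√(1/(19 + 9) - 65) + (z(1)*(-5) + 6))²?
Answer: (14 + I*√12733)²/196 ≈ -63.964 + 16.12*I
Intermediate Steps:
(√(1/(19 + 9) - 65) + (z(1)*(-5) + 6))² = (√(1/(19 + 9) - 65) + (1⁴*(-5) + 6))² = (√(1/28 - 65) + (1*(-5) + 6))² = (√(1/28 - 65) + (-5 + 6))² = (√(-1819/28) + 1)² = (I*√12733/14 + 1)² = (1 + I*√12733/14)²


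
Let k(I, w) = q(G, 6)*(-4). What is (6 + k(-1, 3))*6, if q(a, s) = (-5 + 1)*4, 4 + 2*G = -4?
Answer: 420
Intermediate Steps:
G = -4 (G = -2 + (½)*(-4) = -2 - 2 = -4)
q(a, s) = -16 (q(a, s) = -4*4 = -16)
k(I, w) = 64 (k(I, w) = -16*(-4) = 64)
(6 + k(-1, 3))*6 = (6 + 64)*6 = 70*6 = 420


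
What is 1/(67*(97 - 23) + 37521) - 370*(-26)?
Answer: 408647981/42479 ≈ 9620.0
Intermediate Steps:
1/(67*(97 - 23) + 37521) - 370*(-26) = 1/(67*74 + 37521) + 9620 = 1/(4958 + 37521) + 9620 = 1/42479 + 9620 = 408647981/42479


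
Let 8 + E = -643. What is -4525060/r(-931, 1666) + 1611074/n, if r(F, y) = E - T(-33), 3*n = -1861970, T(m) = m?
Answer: 2105634759251/287674365 ≈ 7319.5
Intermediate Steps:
E = -651 (E = -8 - 643 = -651)
n = -1861970/3 (n = (⅓)*(-1861970) = -1861970/3 ≈ -6.2066e+5)
r(F, y) = -618 (r(F, y) = -651 - 1*(-33) = -651 + 33 = -618)
-4525060/r(-931, 1666) + 1611074/n = -4525060/(-618) + 1611074/(-1861970/3) = -4525060*(-1/618) + 1611074*(-3/1861970) = 2262530/309 - 2416611/930985 = 2105634759251/287674365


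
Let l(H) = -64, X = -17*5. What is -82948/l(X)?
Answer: 20737/16 ≈ 1296.1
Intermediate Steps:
X = -85
-82948/l(X) = -82948/(-64) = -82948*(-1/64) = 20737/16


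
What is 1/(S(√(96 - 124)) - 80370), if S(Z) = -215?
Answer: -1/80585 ≈ -1.2409e-5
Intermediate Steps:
1/(S(√(96 - 124)) - 80370) = 1/(-215 - 80370) = 1/(-80585) = -1/80585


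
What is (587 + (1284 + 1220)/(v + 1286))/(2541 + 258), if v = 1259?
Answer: 1496419/7123455 ≈ 0.21007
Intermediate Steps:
(587 + (1284 + 1220)/(v + 1286))/(2541 + 258) = (587 + (1284 + 1220)/(1259 + 1286))/(2541 + 258) = (587 + 2504/2545)/2799 = (587 + 2504*(1/2545))*(1/2799) = (587 + 2504/2545)*(1/2799) = (1496419/2545)*(1/2799) = 1496419/7123455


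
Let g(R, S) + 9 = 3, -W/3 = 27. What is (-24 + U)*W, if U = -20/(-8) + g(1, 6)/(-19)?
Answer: 65205/38 ≈ 1715.9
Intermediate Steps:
W = -81 (W = -3*27 = -81)
g(R, S) = -6 (g(R, S) = -9 + 3 = -6)
U = 107/38 (U = -20/(-8) - 6/(-19) = -20*(-⅛) - 6*(-1/19) = 5/2 + 6/19 = 107/38 ≈ 2.8158)
(-24 + U)*W = (-24 + 107/38)*(-81) = -805/38*(-81) = 65205/38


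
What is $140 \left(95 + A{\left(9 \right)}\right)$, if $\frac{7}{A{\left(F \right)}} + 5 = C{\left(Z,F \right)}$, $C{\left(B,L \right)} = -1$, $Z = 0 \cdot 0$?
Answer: $\frac{39410}{3} \approx 13137.0$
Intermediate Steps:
$Z = 0$
$A{\left(F \right)} = - \frac{7}{6}$ ($A{\left(F \right)} = \frac{7}{-5 - 1} = \frac{7}{-6} = 7 \left(- \frac{1}{6}\right) = - \frac{7}{6}$)
$140 \left(95 + A{\left(9 \right)}\right) = 140 \left(95 - \frac{7}{6}\right) = 140 \cdot \frac{563}{6} = \frac{39410}{3}$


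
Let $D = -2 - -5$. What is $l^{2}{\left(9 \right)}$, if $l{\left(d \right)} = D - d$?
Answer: $36$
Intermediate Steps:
$D = 3$ ($D = -2 + 5 = 3$)
$l{\left(d \right)} = 3 - d$
$l^{2}{\left(9 \right)} = \left(3 - 9\right)^{2} = \left(-6\right)^{2} = 36$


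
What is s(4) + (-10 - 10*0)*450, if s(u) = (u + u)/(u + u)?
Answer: -4499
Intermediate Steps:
s(u) = 1 (s(u) = (2*u)/((2*u)) = (2*u)*(1/(2*u)) = 1)
s(4) + (-10 - 10*0)*450 = 1 + (-10 - 10*0)*450 = 1 + (-10 + 0)*450 = 1 - 10*450 = 1 - 4500 = -4499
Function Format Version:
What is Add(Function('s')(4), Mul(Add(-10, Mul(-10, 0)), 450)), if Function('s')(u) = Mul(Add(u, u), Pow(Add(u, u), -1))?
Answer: -4499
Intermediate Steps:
Function('s')(u) = 1 (Function('s')(u) = Mul(Mul(2, u), Pow(Mul(2, u), -1)) = Mul(Mul(2, u), Mul(Rational(1, 2), Pow(u, -1))) = 1)
Add(Function('s')(4), Mul(Add(-10, Mul(-10, 0)), 450)) = Add(1, Mul(Add(-10, Mul(-10, 0)), 450)) = Add(1, Mul(Add(-10, 0), 450)) = Add(1, Mul(-10, 450)) = Add(1, -4500) = -4499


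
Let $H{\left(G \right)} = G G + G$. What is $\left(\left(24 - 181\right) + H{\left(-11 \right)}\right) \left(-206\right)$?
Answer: $9682$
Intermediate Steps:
$H{\left(G \right)} = G + G^{2}$ ($H{\left(G \right)} = G^{2} + G = G + G^{2}$)
$\left(\left(24 - 181\right) + H{\left(-11 \right)}\right) \left(-206\right) = \left(\left(24 - 181\right) - 11 \left(1 - 11\right)\right) \left(-206\right) = \left(\left(24 - 181\right) - -110\right) \left(-206\right) = \left(-157 + 110\right) \left(-206\right) = \left(-47\right) \left(-206\right) = 9682$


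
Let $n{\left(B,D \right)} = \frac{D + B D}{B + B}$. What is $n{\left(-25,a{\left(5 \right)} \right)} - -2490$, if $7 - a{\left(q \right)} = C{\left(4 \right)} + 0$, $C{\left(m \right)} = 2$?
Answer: $\frac{12462}{5} \approx 2492.4$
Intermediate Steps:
$a{\left(q \right)} = 5$ ($a{\left(q \right)} = 7 - \left(2 + 0\right) = 7 - 2 = 5$)
$n{\left(B,D \right)} = \frac{D + B D}{2 B}$
$n{\left(-25,a{\left(5 \right)} \right)} - -2490 = \frac{1}{2} \cdot 5 \frac{1}{-25} \left(1 - 25\right) - -2490 = \frac{1}{2} \cdot 5 \left(- \frac{1}{25}\right) \left(-24\right) + 2490 = \frac{12}{5} + 2490 = \frac{12462}{5}$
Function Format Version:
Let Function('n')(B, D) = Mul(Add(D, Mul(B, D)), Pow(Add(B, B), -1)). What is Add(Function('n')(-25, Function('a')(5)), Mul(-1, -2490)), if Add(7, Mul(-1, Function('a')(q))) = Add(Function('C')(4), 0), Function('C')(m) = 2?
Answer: Rational(12462, 5) ≈ 2492.4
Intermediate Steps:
Function('a')(q) = 5 (Function('a')(q) = Add(7, Mul(-1, Add(2, 0))) = Add(7, Mul(-1, 2)) = Add(7, -2) = 5)
Function('n')(B, D) = Mul(Rational(1, 2), Pow(B, -1), Add(D, Mul(B, D))) (Function('n')(B, D) = Mul(Add(D, Mul(B, D)), Pow(Mul(2, B), -1)) = Mul(Add(D, Mul(B, D)), Mul(Rational(1, 2), Pow(B, -1))) = Mul(Rational(1, 2), Pow(B, -1), Add(D, Mul(B, D))))
Add(Function('n')(-25, Function('a')(5)), Mul(-1, -2490)) = Add(Mul(Rational(1, 2), 5, Pow(-25, -1), Add(1, -25)), Mul(-1, -2490)) = Add(Mul(Rational(1, 2), 5, Rational(-1, 25), -24), 2490) = Add(Rational(12, 5), 2490) = Rational(12462, 5)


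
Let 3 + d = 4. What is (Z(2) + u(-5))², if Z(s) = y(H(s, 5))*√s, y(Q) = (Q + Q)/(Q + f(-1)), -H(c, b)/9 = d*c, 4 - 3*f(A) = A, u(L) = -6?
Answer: 109764/2401 - 1296*√2/49 ≈ 8.3114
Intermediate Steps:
d = 1 (d = -3 + 4 = 1)
f(A) = 4/3 - A/3
H(c, b) = -9*c
y(Q) = 2*Q/(5/3 + Q) (y(Q) = (Q + Q)/(Q + (4/3 - ⅓*(-1))) = (2*Q)/(Q + (4/3 + ⅓)) = (2*Q)/(Q + 5/3) = (2*Q)/(5/3 + Q) = 2*Q/(5/3 + Q))
Z(s) = -54*s^(3/2)/(5 - 27*s) (Z(s) = (6*(-9*s)/(5 + 3*(-9*s)))*√s = (6*(-9*s)/(5 - 27*s))*√s = (-54*s/(5 - 27*s))*√s = -54*s^(3/2)/(5 - 27*s))
(Z(2) + u(-5))² = (54*2^(3/2)/(-5 + 27*2) - 6)² = (54*(2*√2)/(-5 + 54) - 6)² = (54*(2*√2)/49 - 6)² = (54*(2*√2)*(1/49) - 6)² = (108*√2/49 - 6)² = (-6 + 108*√2/49)²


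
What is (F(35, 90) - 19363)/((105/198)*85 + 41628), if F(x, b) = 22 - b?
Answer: -1282446/2750423 ≈ -0.46627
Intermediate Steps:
(F(35, 90) - 19363)/((105/198)*85 + 41628) = ((22 - 1*90) - 19363)/((105/198)*85 + 41628) = ((22 - 90) - 19363)/((105*(1/198))*85 + 41628) = (-68 - 19363)/((35/66)*85 + 41628) = -19431/(2975/66 + 41628) = -19431/2750423/66 = -19431*66/2750423 = -1282446/2750423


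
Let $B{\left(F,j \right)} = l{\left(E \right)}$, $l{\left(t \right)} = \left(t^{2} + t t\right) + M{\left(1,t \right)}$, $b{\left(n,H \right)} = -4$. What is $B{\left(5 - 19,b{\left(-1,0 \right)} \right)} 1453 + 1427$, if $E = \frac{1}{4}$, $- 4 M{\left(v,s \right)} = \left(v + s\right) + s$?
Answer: $\frac{4255}{4} \approx 1063.8$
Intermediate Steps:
$M{\left(v,s \right)} = - \frac{s}{2} - \frac{v}{4}$ ($M{\left(v,s \right)} = - \frac{\left(v + s\right) + s}{4} = - \frac{\left(s + v\right) + s}{4} = - \frac{v + 2 s}{4} = - \frac{s}{2} - \frac{v}{4}$)
$E = \frac{1}{4} \approx 0.25$
$l{\left(t \right)} = - \frac{1}{4} + 2 t^{2} - \frac{t}{2}$ ($l{\left(t \right)} = \left(t^{2} + t t\right) - \left(\frac{1}{4} + \frac{t}{2}\right) = \left(t^{2} + t^{2}\right) - \left(\frac{1}{4} + \frac{t}{2}\right) = 2 t^{2} - \left(\frac{1}{4} + \frac{t}{2}\right) = - \frac{1}{4} + 2 t^{2} - \frac{t}{2}$)
$B{\left(F,j \right)} = - \frac{1}{4}$ ($B{\left(F,j \right)} = - \frac{1}{4} + \frac{2}{16} - \frac{1}{8} = - \frac{1}{4} + 2 \cdot \frac{1}{16} - \frac{1}{8} = - \frac{1}{4} + \frac{1}{8} - \frac{1}{8} = - \frac{1}{4}$)
$B{\left(5 - 19,b{\left(-1,0 \right)} \right)} 1453 + 1427 = \left(- \frac{1}{4}\right) 1453 + 1427 = - \frac{1453}{4} + 1427 = \frac{4255}{4}$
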